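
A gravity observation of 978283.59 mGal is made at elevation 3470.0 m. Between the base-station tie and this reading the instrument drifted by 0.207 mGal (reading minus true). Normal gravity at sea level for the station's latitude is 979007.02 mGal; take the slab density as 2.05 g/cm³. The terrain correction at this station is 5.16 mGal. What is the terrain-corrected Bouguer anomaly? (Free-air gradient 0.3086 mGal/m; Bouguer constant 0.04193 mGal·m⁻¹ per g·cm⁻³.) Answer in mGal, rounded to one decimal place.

54.1

Drift-corrected reading = 978283.59 − (0.207) = 978283.383 mGal
Free-air correction = 0.3086 × 3470.0 = 1070.84 mGal
Free-air anomaly = 978283.383 − 979007.02 + (1070.84) = 347.203 mGal
Bouguer slab correction = 0.04193 × 2.05 × 3470.0 = 298.27 mGal
Simple Bouguer anomaly = 347.203 − (298.27) = 48.933 mGal
Complete Bouguer anomaly = 48.933 + 5.16 = 54.093 mGal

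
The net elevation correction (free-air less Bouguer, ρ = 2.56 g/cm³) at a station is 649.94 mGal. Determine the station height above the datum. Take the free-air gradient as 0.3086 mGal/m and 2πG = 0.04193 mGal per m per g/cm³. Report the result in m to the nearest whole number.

3229

Combined gradient = 0.3086 − 0.04193 × 2.56 = 0.2012592 mGal/m
h = 649.94 / 0.2012592 = 3229.37 m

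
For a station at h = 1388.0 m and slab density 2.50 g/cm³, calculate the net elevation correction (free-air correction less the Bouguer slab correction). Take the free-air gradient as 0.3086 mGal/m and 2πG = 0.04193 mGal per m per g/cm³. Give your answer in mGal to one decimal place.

Combined gradient = 0.3086 − 0.04193 × 2.50 = 0.2037750 mGal/m
Combined elevation correction = 0.2037750 × 1388.0 = 282.8 mGal

282.8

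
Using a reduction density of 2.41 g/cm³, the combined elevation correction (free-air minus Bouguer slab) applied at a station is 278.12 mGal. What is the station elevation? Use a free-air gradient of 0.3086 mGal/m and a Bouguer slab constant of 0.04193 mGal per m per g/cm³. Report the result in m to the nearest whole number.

Combined gradient = 0.3086 − 0.04193 × 2.41 = 0.2075487 mGal/m
h = 278.12 / 0.2075487 = 1340.02 m

1340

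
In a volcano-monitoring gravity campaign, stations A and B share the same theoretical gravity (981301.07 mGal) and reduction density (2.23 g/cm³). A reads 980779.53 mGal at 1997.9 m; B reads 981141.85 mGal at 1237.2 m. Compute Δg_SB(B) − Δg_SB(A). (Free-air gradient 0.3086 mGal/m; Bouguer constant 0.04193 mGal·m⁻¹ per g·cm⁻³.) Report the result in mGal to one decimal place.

198.7

Δg_SB(A) = 980779.53 − 981301.07 + 0.3086×1997.9 − 0.04193×2.23×1997.9 = -91.80 mGal
Δg_SB(B) = 981141.85 − 981301.07 + 0.3086×1237.2 − 0.04193×2.23×1237.2 = 106.90 mGal
Difference = 106.90 − (-91.80) = 198.70 mGal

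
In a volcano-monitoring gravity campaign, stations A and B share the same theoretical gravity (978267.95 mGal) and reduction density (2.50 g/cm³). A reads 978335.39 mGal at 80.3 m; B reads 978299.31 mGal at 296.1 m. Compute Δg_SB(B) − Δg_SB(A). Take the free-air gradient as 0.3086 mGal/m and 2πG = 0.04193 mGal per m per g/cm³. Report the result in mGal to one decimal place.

Δg_SB(A) = 978335.39 − 978267.95 + 0.3086×80.3 − 0.04193×2.50×80.3 = 83.80 mGal
Δg_SB(B) = 978299.31 − 978267.95 + 0.3086×296.1 − 0.04193×2.50×296.1 = 91.70 mGal
Difference = 91.70 − (83.80) = 7.90 mGal

7.9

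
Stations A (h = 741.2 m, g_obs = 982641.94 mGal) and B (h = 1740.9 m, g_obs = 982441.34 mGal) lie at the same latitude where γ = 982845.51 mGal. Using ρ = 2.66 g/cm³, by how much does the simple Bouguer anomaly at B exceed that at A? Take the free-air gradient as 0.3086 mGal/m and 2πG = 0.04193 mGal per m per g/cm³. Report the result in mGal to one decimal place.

-3.6

Δg_SB(A) = 982641.94 − 982845.51 + 0.3086×741.2 − 0.04193×2.66×741.2 = -57.50 mGal
Δg_SB(B) = 982441.34 − 982845.51 + 0.3086×1740.9 − 0.04193×2.66×1740.9 = -61.10 mGal
Difference = -61.10 − (-57.50) = -3.60 mGal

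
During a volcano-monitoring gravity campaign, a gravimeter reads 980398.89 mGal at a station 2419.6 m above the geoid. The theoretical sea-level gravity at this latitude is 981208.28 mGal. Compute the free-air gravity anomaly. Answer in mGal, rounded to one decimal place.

Free-air correction = 0.3086 × 2419.6 = 746.69 mGal
Free-air anomaly = 980398.89 − 981208.28 + (746.69) = -62.70 mGal

-62.7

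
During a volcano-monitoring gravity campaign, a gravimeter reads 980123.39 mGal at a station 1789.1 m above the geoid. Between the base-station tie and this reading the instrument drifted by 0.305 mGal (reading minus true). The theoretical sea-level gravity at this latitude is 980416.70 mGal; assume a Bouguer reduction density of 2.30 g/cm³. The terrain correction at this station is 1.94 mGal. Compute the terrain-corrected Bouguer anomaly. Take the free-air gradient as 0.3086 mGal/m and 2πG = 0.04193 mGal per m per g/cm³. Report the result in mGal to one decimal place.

Drift-corrected reading = 980123.39 − (0.305) = 980123.085 mGal
Free-air correction = 0.3086 × 1789.1 = 552.12 mGal
Free-air anomaly = 980123.085 − 980416.70 + (552.12) = 258.505 mGal
Bouguer slab correction = 0.04193 × 2.30 × 1789.1 = 172.54 mGal
Simple Bouguer anomaly = 258.505 − (172.54) = 85.965 mGal
Complete Bouguer anomaly = 85.965 + 1.94 = 87.905 mGal

87.9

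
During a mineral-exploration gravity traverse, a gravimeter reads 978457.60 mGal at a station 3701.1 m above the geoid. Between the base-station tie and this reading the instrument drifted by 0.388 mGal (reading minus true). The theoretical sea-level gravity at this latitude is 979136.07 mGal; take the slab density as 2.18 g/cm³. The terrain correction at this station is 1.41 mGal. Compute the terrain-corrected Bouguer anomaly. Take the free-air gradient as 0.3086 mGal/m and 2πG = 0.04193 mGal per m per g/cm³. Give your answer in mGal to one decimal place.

126.4

Drift-corrected reading = 978457.60 − (0.388) = 978457.212 mGal
Free-air correction = 0.3086 × 3701.1 = 1142.16 mGal
Free-air anomaly = 978457.212 − 979136.07 + (1142.16) = 463.302 mGal
Bouguer slab correction = 0.04193 × 2.18 × 3701.1 = 338.31 mGal
Simple Bouguer anomaly = 463.302 − (338.31) = 124.992 mGal
Complete Bouguer anomaly = 124.992 + 1.41 = 126.402 mGal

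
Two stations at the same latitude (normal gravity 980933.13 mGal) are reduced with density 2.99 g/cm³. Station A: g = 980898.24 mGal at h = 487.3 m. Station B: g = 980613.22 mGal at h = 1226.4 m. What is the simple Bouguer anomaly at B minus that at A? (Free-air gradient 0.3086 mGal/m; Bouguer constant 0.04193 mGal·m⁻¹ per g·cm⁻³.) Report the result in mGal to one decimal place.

Δg_SB(A) = 980898.24 − 980933.13 + 0.3086×487.3 − 0.04193×2.99×487.3 = 54.40 mGal
Δg_SB(B) = 980613.22 − 980933.13 + 0.3086×1226.4 − 0.04193×2.99×1226.4 = -95.20 mGal
Difference = -95.20 − (54.40) = -149.60 mGal

-149.6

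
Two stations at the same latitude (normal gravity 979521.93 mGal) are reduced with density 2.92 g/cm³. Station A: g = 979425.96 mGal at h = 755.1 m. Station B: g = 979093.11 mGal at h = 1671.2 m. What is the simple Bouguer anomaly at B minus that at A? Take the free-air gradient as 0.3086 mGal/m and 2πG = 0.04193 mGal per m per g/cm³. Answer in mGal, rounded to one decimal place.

-162.3

Δg_SB(A) = 979425.96 − 979521.93 + 0.3086×755.1 − 0.04193×2.92×755.1 = 44.60 mGal
Δg_SB(B) = 979093.11 − 979521.93 + 0.3086×1671.2 − 0.04193×2.92×1671.2 = -117.70 mGal
Difference = -117.70 − (44.60) = -162.30 mGal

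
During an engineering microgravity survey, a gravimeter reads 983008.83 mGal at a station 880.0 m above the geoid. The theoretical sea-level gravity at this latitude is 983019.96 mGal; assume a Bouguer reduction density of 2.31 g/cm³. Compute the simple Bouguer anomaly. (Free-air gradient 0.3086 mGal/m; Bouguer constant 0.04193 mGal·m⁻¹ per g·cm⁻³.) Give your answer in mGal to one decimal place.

Free-air correction = 0.3086 × 880.0 = 271.57 mGal
Free-air anomaly = 983008.83 − 983019.96 + (271.57) = 260.44 mGal
Bouguer slab correction = 0.04193 × 2.31 × 880.0 = 85.24 mGal
Simple Bouguer anomaly = 260.44 − (85.24) = 175.20 mGal

175.2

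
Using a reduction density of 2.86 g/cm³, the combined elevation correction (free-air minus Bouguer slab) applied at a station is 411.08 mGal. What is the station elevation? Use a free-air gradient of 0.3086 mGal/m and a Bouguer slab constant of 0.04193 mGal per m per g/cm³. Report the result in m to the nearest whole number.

Combined gradient = 0.3086 − 0.04193 × 2.86 = 0.1886802 mGal/m
h = 411.08 / 0.1886802 = 2178.71 m

2179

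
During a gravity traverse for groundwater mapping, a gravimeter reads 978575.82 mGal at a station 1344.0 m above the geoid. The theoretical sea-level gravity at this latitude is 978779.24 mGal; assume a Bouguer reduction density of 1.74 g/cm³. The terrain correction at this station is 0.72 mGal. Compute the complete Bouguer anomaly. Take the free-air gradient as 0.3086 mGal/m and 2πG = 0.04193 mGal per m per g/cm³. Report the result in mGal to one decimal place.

114.0

Free-air correction = 0.3086 × 1344.0 = 414.76 mGal
Free-air anomaly = 978575.82 − 978779.24 + (414.76) = 211.34 mGal
Bouguer slab correction = 0.04193 × 1.74 × 1344.0 = 98.06 mGal
Simple Bouguer anomaly = 211.34 − (98.06) = 113.28 mGal
Complete Bouguer anomaly = 113.28 + 0.72 = 114.00 mGal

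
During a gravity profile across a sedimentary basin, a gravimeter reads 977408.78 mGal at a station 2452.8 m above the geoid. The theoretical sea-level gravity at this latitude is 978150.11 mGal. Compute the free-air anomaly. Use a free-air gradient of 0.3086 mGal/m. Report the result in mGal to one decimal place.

Free-air correction = 0.3086 × 2452.8 = 756.93 mGal
Free-air anomaly = 977408.78 − 978150.11 + (756.93) = 15.60 mGal

15.6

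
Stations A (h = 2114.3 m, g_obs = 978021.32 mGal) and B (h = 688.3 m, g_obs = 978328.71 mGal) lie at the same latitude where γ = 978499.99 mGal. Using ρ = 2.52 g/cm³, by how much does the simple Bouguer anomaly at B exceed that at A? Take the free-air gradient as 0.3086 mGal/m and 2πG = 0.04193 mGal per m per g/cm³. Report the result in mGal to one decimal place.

Δg_SB(A) = 978021.32 − 978499.99 + 0.3086×2114.3 − 0.04193×2.52×2114.3 = -49.60 mGal
Δg_SB(B) = 978328.71 − 978499.99 + 0.3086×688.3 − 0.04193×2.52×688.3 = -31.60 mGal
Difference = -31.60 − (-49.60) = 18.00 mGal

18.0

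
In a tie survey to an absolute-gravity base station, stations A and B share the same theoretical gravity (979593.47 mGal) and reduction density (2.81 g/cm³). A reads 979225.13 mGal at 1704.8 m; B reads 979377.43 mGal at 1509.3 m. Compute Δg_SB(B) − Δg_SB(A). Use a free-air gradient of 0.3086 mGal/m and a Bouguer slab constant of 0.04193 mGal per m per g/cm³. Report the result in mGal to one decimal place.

115.0

Δg_SB(A) = 979225.13 − 979593.47 + 0.3086×1704.8 − 0.04193×2.81×1704.8 = -43.10 mGal
Δg_SB(B) = 979377.43 − 979593.47 + 0.3086×1509.3 − 0.04193×2.81×1509.3 = 71.90 mGal
Difference = 71.90 − (-43.10) = 115.00 mGal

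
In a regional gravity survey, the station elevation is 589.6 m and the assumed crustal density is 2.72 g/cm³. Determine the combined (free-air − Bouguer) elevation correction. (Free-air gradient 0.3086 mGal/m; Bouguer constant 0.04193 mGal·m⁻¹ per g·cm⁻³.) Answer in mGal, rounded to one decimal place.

Combined gradient = 0.3086 − 0.04193 × 2.72 = 0.1945504 mGal/m
Combined elevation correction = 0.1945504 × 589.6 = 114.7 mGal

114.7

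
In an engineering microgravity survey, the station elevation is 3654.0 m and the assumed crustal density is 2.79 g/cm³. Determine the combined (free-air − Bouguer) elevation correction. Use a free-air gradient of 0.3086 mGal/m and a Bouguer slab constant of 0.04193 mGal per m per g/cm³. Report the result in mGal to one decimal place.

Combined gradient = 0.3086 − 0.04193 × 2.79 = 0.1916153 mGal/m
Combined elevation correction = 0.1916153 × 3654.0 = 700.2 mGal

700.2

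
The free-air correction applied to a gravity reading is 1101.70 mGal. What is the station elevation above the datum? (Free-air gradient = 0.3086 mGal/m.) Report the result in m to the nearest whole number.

3570

h = 1101.70 / 0.3086 = 3569.99 m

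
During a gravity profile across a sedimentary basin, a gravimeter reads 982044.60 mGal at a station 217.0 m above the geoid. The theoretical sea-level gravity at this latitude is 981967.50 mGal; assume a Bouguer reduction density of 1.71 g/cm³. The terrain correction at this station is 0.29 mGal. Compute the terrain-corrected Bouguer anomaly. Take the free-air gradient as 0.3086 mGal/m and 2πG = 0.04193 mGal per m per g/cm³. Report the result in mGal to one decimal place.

Free-air correction = 0.3086 × 217.0 = 66.97 mGal
Free-air anomaly = 982044.60 − 981967.50 + (66.97) = 144.07 mGal
Bouguer slab correction = 0.04193 × 1.71 × 217.0 = 15.56 mGal
Simple Bouguer anomaly = 144.07 − (15.56) = 128.51 mGal
Complete Bouguer anomaly = 128.51 + 0.29 = 128.80 mGal

128.8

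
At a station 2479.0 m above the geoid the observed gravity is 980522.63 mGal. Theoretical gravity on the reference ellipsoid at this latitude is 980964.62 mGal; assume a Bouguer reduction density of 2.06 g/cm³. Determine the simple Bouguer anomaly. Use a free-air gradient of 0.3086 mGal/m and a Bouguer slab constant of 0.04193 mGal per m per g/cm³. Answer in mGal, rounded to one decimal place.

Free-air correction = 0.3086 × 2479.0 = 765.02 mGal
Free-air anomaly = 980522.63 − 980964.62 + (765.02) = 323.03 mGal
Bouguer slab correction = 0.04193 × 2.06 × 2479.0 = 214.13 mGal
Simple Bouguer anomaly = 323.03 − (214.13) = 108.90 mGal

108.9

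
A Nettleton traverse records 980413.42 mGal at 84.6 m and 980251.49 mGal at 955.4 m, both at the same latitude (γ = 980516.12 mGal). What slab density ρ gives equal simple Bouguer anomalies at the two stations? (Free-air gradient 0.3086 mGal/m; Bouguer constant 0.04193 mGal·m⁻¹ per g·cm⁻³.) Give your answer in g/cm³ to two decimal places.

Δg_obs = 980251.49 − 980413.42 = -161.93 mGal over Δh = 955.4 − 84.6 = 870.8 m
Equal Bouguer anomalies ⇒ Δg_obs + (0.3086 − 0.04193ρ)·Δh = 0
0.3086 − 0.04193ρ = −Δg_obs/Δh = 0.18596
ρ = (0.3086 − 0.18596) / 0.04193 = 2.92 g/cm³

2.92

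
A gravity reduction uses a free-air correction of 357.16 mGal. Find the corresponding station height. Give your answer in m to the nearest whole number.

h = 357.16 / 0.3086 = 1157.36 m

1157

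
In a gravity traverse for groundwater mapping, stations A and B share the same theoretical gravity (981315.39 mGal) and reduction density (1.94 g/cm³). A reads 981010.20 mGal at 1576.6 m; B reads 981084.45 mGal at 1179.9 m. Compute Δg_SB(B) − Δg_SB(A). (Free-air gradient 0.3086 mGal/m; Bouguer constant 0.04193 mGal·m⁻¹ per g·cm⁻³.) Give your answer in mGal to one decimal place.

-15.9

Δg_SB(A) = 981010.20 − 981315.39 + 0.3086×1576.6 − 0.04193×1.94×1576.6 = 53.10 mGal
Δg_SB(B) = 981084.45 − 981315.39 + 0.3086×1179.9 − 0.04193×1.94×1179.9 = 37.20 mGal
Difference = 37.20 − (53.10) = -15.90 mGal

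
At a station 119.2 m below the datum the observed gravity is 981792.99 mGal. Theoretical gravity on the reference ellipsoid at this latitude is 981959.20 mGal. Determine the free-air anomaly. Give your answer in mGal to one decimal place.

-203.0

Free-air correction = 0.3086 × -119.2 = -36.79 mGal
Free-air anomaly = 981792.99 − 981959.20 + (-36.79) = -203.00 mGal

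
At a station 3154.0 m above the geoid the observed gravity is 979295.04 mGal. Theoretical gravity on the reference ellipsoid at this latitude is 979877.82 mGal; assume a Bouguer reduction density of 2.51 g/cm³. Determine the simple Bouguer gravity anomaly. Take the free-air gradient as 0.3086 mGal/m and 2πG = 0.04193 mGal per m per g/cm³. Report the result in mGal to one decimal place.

58.6

Free-air correction = 0.3086 × 3154.0 = 973.32 mGal
Free-air anomaly = 979295.04 − 979877.82 + (973.32) = 390.54 mGal
Bouguer slab correction = 0.04193 × 2.51 × 3154.0 = 331.94 mGal
Simple Bouguer anomaly = 390.54 − (331.94) = 58.60 mGal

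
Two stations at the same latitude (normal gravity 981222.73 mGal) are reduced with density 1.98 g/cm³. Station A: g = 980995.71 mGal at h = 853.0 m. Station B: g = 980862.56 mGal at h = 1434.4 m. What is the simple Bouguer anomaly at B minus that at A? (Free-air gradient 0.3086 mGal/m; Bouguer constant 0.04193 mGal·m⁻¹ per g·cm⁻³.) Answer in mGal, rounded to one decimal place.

-2.0

Δg_SB(A) = 980995.71 − 981222.73 + 0.3086×853.0 − 0.04193×1.98×853.0 = -34.60 mGal
Δg_SB(B) = 980862.56 − 981222.73 + 0.3086×1434.4 − 0.04193×1.98×1434.4 = -36.60 mGal
Difference = -36.60 − (-34.60) = -2.00 mGal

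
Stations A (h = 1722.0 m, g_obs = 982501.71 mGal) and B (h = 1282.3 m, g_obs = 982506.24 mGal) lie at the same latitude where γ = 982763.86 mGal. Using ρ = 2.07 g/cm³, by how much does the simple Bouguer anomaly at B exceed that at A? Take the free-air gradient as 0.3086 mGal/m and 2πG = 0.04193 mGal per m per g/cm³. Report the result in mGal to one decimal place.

Δg_SB(A) = 982501.71 − 982763.86 + 0.3086×1722.0 − 0.04193×2.07×1722.0 = 119.80 mGal
Δg_SB(B) = 982506.24 − 982763.86 + 0.3086×1282.3 − 0.04193×2.07×1282.3 = 26.80 mGal
Difference = 26.80 − (119.80) = -93.00 mGal

-93.0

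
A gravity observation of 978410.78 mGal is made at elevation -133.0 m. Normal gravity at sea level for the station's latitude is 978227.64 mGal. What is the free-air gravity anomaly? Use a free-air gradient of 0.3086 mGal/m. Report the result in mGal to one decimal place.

142.1

Free-air correction = 0.3086 × -133.0 = -41.04 mGal
Free-air anomaly = 978410.78 − 978227.64 + (-41.04) = 142.10 mGal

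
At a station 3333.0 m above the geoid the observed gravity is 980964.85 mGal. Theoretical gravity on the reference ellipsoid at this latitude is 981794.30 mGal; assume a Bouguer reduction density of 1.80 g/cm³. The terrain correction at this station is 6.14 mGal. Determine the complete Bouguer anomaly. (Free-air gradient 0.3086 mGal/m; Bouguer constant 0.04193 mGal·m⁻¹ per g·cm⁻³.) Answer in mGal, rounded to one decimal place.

Free-air correction = 0.3086 × 3333.0 = 1028.56 mGal
Free-air anomaly = 980964.85 − 981794.30 + (1028.56) = 199.11 mGal
Bouguer slab correction = 0.04193 × 1.80 × 3333.0 = 251.55 mGal
Simple Bouguer anomaly = 199.11 − (251.55) = -52.44 mGal
Complete Bouguer anomaly = -52.44 + 6.14 = -46.30 mGal

-46.3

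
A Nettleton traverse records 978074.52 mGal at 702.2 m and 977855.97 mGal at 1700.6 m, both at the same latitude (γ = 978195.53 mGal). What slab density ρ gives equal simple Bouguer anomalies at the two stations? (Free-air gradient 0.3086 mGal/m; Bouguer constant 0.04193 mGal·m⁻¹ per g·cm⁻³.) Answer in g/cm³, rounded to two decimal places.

Δg_obs = 977855.97 − 978074.52 = -218.55 mGal over Δh = 1700.6 − 702.2 = 998.4 m
Equal Bouguer anomalies ⇒ Δg_obs + (0.3086 − 0.04193ρ)·Δh = 0
0.3086 − 0.04193ρ = −Δg_obs/Δh = 0.21890
ρ = (0.3086 − 0.21890) / 0.04193 = 2.14 g/cm³

2.14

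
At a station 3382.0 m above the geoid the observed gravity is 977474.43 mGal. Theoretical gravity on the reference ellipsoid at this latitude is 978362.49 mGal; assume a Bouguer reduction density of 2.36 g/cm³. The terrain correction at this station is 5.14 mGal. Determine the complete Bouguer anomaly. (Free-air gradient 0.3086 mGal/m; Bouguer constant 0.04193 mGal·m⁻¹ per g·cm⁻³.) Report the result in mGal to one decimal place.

Free-air correction = 0.3086 × 3382.0 = 1043.69 mGal
Free-air anomaly = 977474.43 − 978362.49 + (1043.69) = 155.63 mGal
Bouguer slab correction = 0.04193 × 2.36 × 3382.0 = 334.67 mGal
Simple Bouguer anomaly = 155.63 − (334.67) = -179.04 mGal
Complete Bouguer anomaly = -179.04 + 5.14 = -173.90 mGal

-173.9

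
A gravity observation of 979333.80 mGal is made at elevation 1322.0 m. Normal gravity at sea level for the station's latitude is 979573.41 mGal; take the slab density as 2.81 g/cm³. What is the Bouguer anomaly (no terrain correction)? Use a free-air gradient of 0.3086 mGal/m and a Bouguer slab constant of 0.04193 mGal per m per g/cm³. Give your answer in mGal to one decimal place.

Free-air correction = 0.3086 × 1322.0 = 407.97 mGal
Free-air anomaly = 979333.80 − 979573.41 + (407.97) = 168.36 mGal
Bouguer slab correction = 0.04193 × 2.81 × 1322.0 = 155.76 mGal
Simple Bouguer anomaly = 168.36 − (155.76) = 12.60 mGal

12.6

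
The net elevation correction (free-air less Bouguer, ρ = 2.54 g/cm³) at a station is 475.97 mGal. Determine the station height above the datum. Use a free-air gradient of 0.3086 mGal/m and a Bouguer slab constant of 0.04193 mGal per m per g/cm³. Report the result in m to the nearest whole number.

Combined gradient = 0.3086 − 0.04193 × 2.54 = 0.2020978 mGal/m
h = 475.97 / 0.2020978 = 2355.15 m

2355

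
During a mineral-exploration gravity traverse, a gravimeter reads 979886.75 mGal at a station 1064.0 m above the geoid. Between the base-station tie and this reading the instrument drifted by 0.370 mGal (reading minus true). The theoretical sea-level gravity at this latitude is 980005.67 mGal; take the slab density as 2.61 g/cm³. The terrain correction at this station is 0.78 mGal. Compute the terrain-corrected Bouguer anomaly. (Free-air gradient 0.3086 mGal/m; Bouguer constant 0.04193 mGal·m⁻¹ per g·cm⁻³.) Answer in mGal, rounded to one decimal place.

93.4

Drift-corrected reading = 979886.75 − (0.370) = 979886.380 mGal
Free-air correction = 0.3086 × 1064.0 = 328.35 mGal
Free-air anomaly = 979886.380 − 980005.67 + (328.35) = 209.060 mGal
Bouguer slab correction = 0.04193 × 2.61 × 1064.0 = 116.44 mGal
Simple Bouguer anomaly = 209.060 − (116.44) = 92.620 mGal
Complete Bouguer anomaly = 92.620 + 0.78 = 93.400 mGal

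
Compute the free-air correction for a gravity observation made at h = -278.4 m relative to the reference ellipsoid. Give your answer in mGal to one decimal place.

Free-air correction = 0.3086 × -278.4 = -85.9 mGal

-85.9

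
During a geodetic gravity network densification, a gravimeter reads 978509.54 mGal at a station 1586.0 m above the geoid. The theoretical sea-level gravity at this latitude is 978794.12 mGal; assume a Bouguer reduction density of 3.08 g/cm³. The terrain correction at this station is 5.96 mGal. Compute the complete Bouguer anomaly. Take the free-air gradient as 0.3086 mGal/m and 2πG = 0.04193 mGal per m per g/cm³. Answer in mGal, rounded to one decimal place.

Free-air correction = 0.3086 × 1586.0 = 489.44 mGal
Free-air anomaly = 978509.54 − 978794.12 + (489.44) = 204.86 mGal
Bouguer slab correction = 0.04193 × 3.08 × 1586.0 = 204.82 mGal
Simple Bouguer anomaly = 204.86 − (204.82) = 0.04 mGal
Complete Bouguer anomaly = 0.04 + 5.96 = 6.00 mGal

6.0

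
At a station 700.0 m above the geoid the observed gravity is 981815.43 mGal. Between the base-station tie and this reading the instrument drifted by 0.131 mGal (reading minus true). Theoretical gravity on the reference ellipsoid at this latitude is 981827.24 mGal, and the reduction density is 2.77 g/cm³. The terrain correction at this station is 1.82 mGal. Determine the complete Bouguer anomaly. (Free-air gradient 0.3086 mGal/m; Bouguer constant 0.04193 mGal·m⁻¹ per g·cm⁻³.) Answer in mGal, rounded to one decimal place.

124.6

Drift-corrected reading = 981815.43 − (0.131) = 981815.299 mGal
Free-air correction = 0.3086 × 700.0 = 216.02 mGal
Free-air anomaly = 981815.299 − 981827.24 + (216.02) = 204.079 mGal
Bouguer slab correction = 0.04193 × 2.77 × 700.0 = 81.30 mGal
Simple Bouguer anomaly = 204.079 − (81.30) = 122.779 mGal
Complete Bouguer anomaly = 122.779 + 1.82 = 124.599 mGal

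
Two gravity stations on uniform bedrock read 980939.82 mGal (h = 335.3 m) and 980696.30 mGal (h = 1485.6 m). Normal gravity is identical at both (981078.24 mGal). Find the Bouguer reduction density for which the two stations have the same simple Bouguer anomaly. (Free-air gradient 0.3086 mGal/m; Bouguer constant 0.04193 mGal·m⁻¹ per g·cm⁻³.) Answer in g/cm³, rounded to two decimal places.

2.31

Δg_obs = 980696.30 − 980939.82 = -243.52 mGal over Δh = 1485.6 − 335.3 = 1150.3 m
Equal Bouguer anomalies ⇒ Δg_obs + (0.3086 − 0.04193ρ)·Δh = 0
0.3086 − 0.04193ρ = −Δg_obs/Δh = 0.21170
ρ = (0.3086 − 0.21170) / 0.04193 = 2.31 g/cm³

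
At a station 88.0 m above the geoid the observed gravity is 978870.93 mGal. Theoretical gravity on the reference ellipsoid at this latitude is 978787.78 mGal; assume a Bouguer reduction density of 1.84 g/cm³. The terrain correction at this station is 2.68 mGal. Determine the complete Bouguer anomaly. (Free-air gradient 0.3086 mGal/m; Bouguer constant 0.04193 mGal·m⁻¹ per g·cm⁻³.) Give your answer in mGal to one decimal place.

Free-air correction = 0.3086 × 88.0 = 27.16 mGal
Free-air anomaly = 978870.93 − 978787.78 + (27.16) = 110.31 mGal
Bouguer slab correction = 0.04193 × 1.84 × 88.0 = 6.79 mGal
Simple Bouguer anomaly = 110.31 − (6.79) = 103.52 mGal
Complete Bouguer anomaly = 103.52 + 2.68 = 106.20 mGal

106.2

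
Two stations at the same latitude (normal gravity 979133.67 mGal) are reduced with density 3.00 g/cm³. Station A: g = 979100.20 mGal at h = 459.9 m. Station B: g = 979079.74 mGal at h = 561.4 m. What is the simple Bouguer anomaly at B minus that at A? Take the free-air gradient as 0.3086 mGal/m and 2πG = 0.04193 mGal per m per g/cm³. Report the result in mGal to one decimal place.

Δg_SB(A) = 979100.20 − 979133.67 + 0.3086×459.9 − 0.04193×3.00×459.9 = 50.60 mGal
Δg_SB(B) = 979079.74 − 979133.67 + 0.3086×561.4 − 0.04193×3.00×561.4 = 48.70 mGal
Difference = 48.70 − (50.60) = -1.90 mGal

-1.9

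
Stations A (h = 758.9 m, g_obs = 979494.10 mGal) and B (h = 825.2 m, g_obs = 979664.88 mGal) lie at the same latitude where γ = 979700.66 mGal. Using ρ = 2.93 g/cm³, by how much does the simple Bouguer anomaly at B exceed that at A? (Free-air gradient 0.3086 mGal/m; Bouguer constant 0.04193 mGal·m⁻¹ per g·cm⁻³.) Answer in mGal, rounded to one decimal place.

183.1

Δg_SB(A) = 979494.10 − 979700.66 + 0.3086×758.9 − 0.04193×2.93×758.9 = -65.60 mGal
Δg_SB(B) = 979664.88 − 979700.66 + 0.3086×825.2 − 0.04193×2.93×825.2 = 117.50 mGal
Difference = 117.50 − (-65.60) = 183.10 mGal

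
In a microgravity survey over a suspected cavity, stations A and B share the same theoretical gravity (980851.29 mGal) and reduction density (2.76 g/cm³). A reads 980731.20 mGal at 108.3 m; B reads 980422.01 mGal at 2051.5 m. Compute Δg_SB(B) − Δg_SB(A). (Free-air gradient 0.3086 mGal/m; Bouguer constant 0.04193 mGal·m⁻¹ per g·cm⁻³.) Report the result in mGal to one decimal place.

65.6

Δg_SB(A) = 980731.20 − 980851.29 + 0.3086×108.3 − 0.04193×2.76×108.3 = -99.20 mGal
Δg_SB(B) = 980422.01 − 980851.29 + 0.3086×2051.5 − 0.04193×2.76×2051.5 = -33.60 mGal
Difference = -33.60 − (-99.20) = 65.60 mGal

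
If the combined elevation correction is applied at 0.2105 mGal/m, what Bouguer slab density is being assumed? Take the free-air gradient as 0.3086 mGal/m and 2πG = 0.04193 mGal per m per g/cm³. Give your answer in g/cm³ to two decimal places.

0.2105 = 0.3086 − 0.04193 × ρ
ρ = (0.3086 − 0.2105) / 0.04193 = 2.34 g/cm³

2.34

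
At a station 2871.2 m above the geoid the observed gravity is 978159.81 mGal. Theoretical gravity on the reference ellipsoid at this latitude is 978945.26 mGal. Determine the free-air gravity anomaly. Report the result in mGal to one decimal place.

Free-air correction = 0.3086 × 2871.2 = 886.05 mGal
Free-air anomaly = 978159.81 − 978945.26 + (886.05) = 100.60 mGal

100.6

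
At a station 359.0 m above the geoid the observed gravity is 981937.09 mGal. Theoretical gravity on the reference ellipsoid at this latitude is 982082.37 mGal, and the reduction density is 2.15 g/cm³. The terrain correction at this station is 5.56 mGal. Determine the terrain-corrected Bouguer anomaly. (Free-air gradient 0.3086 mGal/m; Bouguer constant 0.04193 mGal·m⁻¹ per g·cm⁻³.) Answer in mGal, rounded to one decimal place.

-61.3

Free-air correction = 0.3086 × 359.0 = 110.79 mGal
Free-air anomaly = 981937.09 − 982082.37 + (110.79) = -34.49 mGal
Bouguer slab correction = 0.04193 × 2.15 × 359.0 = 32.36 mGal
Simple Bouguer anomaly = -34.49 − (32.36) = -66.85 mGal
Complete Bouguer anomaly = -66.85 + 5.56 = -61.29 mGal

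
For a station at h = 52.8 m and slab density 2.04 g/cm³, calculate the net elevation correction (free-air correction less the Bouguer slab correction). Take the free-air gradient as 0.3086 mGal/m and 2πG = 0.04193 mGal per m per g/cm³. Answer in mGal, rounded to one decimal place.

11.8

Combined gradient = 0.3086 − 0.04193 × 2.04 = 0.2230628 mGal/m
Combined elevation correction = 0.2230628 × 52.8 = 11.8 mGal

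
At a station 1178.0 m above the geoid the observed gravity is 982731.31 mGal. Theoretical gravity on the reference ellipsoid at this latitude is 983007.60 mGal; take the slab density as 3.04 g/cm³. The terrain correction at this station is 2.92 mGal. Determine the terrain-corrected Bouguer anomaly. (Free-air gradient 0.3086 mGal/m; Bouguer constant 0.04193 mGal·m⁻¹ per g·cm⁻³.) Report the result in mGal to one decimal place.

Free-air correction = 0.3086 × 1178.0 = 363.53 mGal
Free-air anomaly = 982731.31 − 983007.60 + (363.53) = 87.24 mGal
Bouguer slab correction = 0.04193 × 3.04 × 1178.0 = 150.16 mGal
Simple Bouguer anomaly = 87.24 − (150.16) = -62.92 mGal
Complete Bouguer anomaly = -62.92 + 2.92 = -60.00 mGal

-60.0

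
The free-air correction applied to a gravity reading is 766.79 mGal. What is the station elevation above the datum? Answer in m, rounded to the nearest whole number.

h = 766.79 / 0.3086 = 2484.74 m

2485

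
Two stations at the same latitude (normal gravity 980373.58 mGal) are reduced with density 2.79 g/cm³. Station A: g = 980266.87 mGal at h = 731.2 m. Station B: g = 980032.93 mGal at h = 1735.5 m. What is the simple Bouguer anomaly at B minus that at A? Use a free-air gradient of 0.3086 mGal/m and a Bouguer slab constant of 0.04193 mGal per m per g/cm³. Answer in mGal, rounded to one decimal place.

Δg_SB(A) = 980266.87 − 980373.58 + 0.3086×731.2 − 0.04193×2.79×731.2 = 33.40 mGal
Δg_SB(B) = 980032.93 − 980373.58 + 0.3086×1735.5 − 0.04193×2.79×1735.5 = -8.10 mGal
Difference = -8.10 − (33.40) = -41.50 mGal

-41.5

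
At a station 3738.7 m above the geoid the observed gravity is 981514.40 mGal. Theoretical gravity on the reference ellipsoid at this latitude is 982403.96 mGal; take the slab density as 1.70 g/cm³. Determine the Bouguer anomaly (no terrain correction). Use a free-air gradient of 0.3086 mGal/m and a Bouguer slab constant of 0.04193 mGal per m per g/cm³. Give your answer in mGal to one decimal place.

-2.3

Free-air correction = 0.3086 × 3738.7 = 1153.76 mGal
Free-air anomaly = 981514.40 − 982403.96 + (1153.76) = 264.20 mGal
Bouguer slab correction = 0.04193 × 1.70 × 3738.7 = 266.50 mGal
Simple Bouguer anomaly = 264.20 − (266.50) = -2.30 mGal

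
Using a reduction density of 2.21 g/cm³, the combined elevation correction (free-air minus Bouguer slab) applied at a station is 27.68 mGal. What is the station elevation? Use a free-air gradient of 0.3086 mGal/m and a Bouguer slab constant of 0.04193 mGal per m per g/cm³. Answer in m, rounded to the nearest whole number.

128

Combined gradient = 0.3086 − 0.04193 × 2.21 = 0.2159347 mGal/m
h = 27.68 / 0.2159347 = 128.19 m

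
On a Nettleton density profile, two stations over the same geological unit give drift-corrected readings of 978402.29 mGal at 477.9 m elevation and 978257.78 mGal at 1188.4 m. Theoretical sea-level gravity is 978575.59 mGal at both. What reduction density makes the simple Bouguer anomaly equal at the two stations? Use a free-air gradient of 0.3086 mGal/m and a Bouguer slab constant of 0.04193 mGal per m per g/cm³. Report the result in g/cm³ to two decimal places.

Δg_obs = 978257.78 − 978402.29 = -144.51 mGal over Δh = 1188.4 − 477.9 = 710.5 m
Equal Bouguer anomalies ⇒ Δg_obs + (0.3086 − 0.04193ρ)·Δh = 0
0.3086 − 0.04193ρ = −Δg_obs/Δh = 0.20339
ρ = (0.3086 − 0.20339) / 0.04193 = 2.51 g/cm³

2.51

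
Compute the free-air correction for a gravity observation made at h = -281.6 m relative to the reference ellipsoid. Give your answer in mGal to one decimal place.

Free-air correction = 0.3086 × -281.6 = -86.9 mGal

-86.9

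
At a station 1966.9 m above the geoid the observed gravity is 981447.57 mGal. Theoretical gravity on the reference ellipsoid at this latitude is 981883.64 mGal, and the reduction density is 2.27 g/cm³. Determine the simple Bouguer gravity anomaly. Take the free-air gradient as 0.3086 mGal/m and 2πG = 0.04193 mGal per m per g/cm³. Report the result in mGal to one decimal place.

-16.3

Free-air correction = 0.3086 × 1966.9 = 606.99 mGal
Free-air anomaly = 981447.57 − 981883.64 + (606.99) = 170.92 mGal
Bouguer slab correction = 0.04193 × 2.27 × 1966.9 = 187.21 mGal
Simple Bouguer anomaly = 170.92 − (187.21) = -16.29 mGal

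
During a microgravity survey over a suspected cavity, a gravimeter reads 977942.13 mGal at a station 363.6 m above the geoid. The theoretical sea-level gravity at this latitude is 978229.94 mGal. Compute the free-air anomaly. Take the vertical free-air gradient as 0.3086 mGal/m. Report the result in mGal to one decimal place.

Free-air correction = 0.3086 × 363.6 = 112.21 mGal
Free-air anomaly = 977942.13 − 978229.94 + (112.21) = -175.60 mGal

-175.6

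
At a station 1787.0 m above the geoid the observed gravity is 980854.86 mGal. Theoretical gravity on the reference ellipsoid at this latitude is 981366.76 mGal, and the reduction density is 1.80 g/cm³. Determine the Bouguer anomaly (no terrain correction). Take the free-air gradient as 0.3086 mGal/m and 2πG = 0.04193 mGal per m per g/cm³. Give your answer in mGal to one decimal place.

Free-air correction = 0.3086 × 1787.0 = 551.47 mGal
Free-air anomaly = 980854.86 − 981366.76 + (551.47) = 39.57 mGal
Bouguer slab correction = 0.04193 × 1.80 × 1787.0 = 134.87 mGal
Simple Bouguer anomaly = 39.57 − (134.87) = -95.30 mGal

-95.3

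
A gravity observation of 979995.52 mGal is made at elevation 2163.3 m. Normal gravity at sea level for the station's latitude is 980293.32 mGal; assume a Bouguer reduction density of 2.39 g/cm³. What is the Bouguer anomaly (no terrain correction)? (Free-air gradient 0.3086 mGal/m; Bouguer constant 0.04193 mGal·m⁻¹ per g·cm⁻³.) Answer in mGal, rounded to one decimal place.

153.0

Free-air correction = 0.3086 × 2163.3 = 667.59 mGal
Free-air anomaly = 979995.52 − 980293.32 + (667.59) = 369.79 mGal
Bouguer slab correction = 0.04193 × 2.39 × 2163.3 = 216.79 mGal
Simple Bouguer anomaly = 369.79 − (216.79) = 153.00 mGal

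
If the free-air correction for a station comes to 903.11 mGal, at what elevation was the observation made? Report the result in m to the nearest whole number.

2926

h = 903.11 / 0.3086 = 2926.47 m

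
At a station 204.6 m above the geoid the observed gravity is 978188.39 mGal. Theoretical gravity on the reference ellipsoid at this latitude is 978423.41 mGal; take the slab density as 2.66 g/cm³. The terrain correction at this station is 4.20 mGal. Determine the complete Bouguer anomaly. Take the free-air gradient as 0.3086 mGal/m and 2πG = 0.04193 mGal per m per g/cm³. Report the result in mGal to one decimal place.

Free-air correction = 0.3086 × 204.6 = 63.14 mGal
Free-air anomaly = 978188.39 − 978423.41 + (63.14) = -171.88 mGal
Bouguer slab correction = 0.04193 × 2.66 × 204.6 = 22.82 mGal
Simple Bouguer anomaly = -171.88 − (22.82) = -194.70 mGal
Complete Bouguer anomaly = -194.70 + 4.20 = -190.50 mGal

-190.5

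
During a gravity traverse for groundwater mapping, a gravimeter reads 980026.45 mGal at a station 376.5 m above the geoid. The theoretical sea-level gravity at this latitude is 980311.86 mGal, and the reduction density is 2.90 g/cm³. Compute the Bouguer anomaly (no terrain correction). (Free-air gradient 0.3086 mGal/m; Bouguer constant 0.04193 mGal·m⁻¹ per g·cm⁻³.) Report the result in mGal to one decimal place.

Free-air correction = 0.3086 × 376.5 = 116.19 mGal
Free-air anomaly = 980026.45 − 980311.86 + (116.19) = -169.22 mGal
Bouguer slab correction = 0.04193 × 2.90 × 376.5 = 45.78 mGal
Simple Bouguer anomaly = -169.22 − (45.78) = -215.00 mGal

-215.0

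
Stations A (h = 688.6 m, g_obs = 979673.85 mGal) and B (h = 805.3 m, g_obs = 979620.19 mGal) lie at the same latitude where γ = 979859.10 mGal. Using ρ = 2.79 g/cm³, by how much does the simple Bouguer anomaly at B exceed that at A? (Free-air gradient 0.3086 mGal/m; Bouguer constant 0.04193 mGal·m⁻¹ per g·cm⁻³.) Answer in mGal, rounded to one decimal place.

-31.3

Δg_SB(A) = 979673.85 − 979859.10 + 0.3086×688.6 − 0.04193×2.79×688.6 = -53.30 mGal
Δg_SB(B) = 979620.19 − 979859.10 + 0.3086×805.3 − 0.04193×2.79×805.3 = -84.60 mGal
Difference = -84.60 − (-53.30) = -31.30 mGal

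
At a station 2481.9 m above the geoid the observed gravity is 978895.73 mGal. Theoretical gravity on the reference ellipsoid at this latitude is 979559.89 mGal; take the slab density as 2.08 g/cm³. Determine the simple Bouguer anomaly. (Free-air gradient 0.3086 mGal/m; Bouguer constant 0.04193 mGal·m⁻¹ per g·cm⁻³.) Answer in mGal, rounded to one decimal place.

-114.7

Free-air correction = 0.3086 × 2481.9 = 765.91 mGal
Free-air anomaly = 978895.73 − 979559.89 + (765.91) = 101.75 mGal
Bouguer slab correction = 0.04193 × 2.08 × 2481.9 = 216.46 mGal
Simple Bouguer anomaly = 101.75 − (216.46) = -114.71 mGal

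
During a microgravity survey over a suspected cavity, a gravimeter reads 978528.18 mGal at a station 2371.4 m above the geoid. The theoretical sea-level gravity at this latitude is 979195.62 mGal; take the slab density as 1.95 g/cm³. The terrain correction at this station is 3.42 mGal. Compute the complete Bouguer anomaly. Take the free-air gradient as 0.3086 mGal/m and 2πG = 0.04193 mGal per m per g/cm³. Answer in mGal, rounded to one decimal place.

-126.1

Free-air correction = 0.3086 × 2371.4 = 731.81 mGal
Free-air anomaly = 978528.18 − 979195.62 + (731.81) = 64.37 mGal
Bouguer slab correction = 0.04193 × 1.95 × 2371.4 = 193.89 mGal
Simple Bouguer anomaly = 64.37 − (193.89) = -129.52 mGal
Complete Bouguer anomaly = -129.52 + 3.42 = -126.10 mGal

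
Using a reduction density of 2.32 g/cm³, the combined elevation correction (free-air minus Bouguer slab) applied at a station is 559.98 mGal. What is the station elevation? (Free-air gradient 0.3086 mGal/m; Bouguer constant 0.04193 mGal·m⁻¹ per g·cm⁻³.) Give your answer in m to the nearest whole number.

2650

Combined gradient = 0.3086 − 0.04193 × 2.32 = 0.2113224 mGal/m
h = 559.98 / 0.2113224 = 2649.88 m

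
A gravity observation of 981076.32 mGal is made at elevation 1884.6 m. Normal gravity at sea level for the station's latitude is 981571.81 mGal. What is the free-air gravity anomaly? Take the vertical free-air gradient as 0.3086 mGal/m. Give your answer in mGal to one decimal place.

86.1

Free-air correction = 0.3086 × 1884.6 = 581.59 mGal
Free-air anomaly = 981076.32 − 981571.81 + (581.59) = 86.10 mGal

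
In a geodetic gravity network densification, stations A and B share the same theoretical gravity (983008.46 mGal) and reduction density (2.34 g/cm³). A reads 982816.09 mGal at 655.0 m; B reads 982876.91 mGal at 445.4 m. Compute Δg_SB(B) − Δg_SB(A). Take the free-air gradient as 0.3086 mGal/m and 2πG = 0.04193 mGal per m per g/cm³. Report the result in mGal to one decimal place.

16.7

Δg_SB(A) = 982816.09 − 983008.46 + 0.3086×655.0 − 0.04193×2.34×655.0 = -54.50 mGal
Δg_SB(B) = 982876.91 − 983008.46 + 0.3086×445.4 − 0.04193×2.34×445.4 = -37.80 mGal
Difference = -37.80 − (-54.50) = 16.70 mGal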